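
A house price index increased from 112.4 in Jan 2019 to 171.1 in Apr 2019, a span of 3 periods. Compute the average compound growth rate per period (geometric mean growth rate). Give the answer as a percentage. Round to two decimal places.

Growth factor = (171.1/112.4)^(1/3) = (1.522242)^(1/3) = 1.150344
Growth rate = 1.150344 − 1 = 0.150344 = 15.0344%

15.03%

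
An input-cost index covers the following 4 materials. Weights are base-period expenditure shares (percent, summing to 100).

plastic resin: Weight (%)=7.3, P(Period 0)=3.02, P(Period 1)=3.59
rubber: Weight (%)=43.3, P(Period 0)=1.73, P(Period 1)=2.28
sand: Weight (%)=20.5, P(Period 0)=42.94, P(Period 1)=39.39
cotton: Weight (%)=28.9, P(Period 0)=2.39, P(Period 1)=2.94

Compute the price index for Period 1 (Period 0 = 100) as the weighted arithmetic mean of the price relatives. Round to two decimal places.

120.10

plastic resin: 7.3 × (3.59/3.02) = 7.3 × 1.188742 = 8.6778
rubber: 43.3 × (2.28/1.73) = 43.3 × 1.317919 = 57.0659
sand: 20.5 × (39.39/42.94) = 20.5 × 0.917327 = 18.8052
cotton: 28.9 × (2.94/2.39) = 28.9 × 1.230126 = 35.5506
Index = Σ wᵢ·(p₁ᵢ/p₀ᵢ) = 8.6778 + 57.0659 + 18.8052 + 35.5506 = 120.0995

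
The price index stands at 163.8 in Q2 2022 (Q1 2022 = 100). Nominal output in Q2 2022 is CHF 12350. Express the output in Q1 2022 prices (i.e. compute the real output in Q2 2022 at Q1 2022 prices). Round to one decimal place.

7539.7

Real = Nominal ÷ (Index/100) = 12350 ÷ (163.8/100)
     = 12350 ÷ 1.638 = 7539.6825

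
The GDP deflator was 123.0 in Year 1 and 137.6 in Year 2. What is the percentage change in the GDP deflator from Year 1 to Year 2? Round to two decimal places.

Change = (137.6 − 123.0) / 123.0 × 100
       = 14.6 / 123.0 × 100 = 11.8699%

11.87%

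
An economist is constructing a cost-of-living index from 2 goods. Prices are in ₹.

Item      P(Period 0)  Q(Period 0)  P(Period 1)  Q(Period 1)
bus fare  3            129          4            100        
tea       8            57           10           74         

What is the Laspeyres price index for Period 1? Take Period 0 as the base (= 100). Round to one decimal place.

Laspeyres price index uses base-period quantities as weights.
ΣP(Period 1)·Q(Period 0) = 4×129 + 10×57 = 516 + 570 = 1086
ΣP(Period 0)·Q(Period 0) = 3×129 + 8×57 = 387 + 456 = 843
Index = 1086 / 843 × 100 = 128.8256

128.8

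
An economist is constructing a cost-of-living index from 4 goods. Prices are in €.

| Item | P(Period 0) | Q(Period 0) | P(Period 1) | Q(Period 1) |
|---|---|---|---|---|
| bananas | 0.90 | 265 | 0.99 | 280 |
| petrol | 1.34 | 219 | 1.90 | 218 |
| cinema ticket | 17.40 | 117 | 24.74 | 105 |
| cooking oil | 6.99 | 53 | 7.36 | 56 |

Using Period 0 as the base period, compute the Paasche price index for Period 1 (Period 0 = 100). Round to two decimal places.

Paasche price index uses current-period quantities as weights.
ΣP(Period 1)·Q(Period 1) = 0.99×280 + 1.90×218 + 24.74×105 + 7.36×56 = 277.2 + 414.2 + 2597.7 + 412.16 = 3701.26
ΣP(Period 0)·Q(Period 1) = 0.90×280 + 1.34×218 + 17.40×105 + 6.99×56 = 252 + 292.12 + 1827 + 391.44 = 2762.56
Index = 3701.26 / 2762.56 × 100 = 133.9794

133.98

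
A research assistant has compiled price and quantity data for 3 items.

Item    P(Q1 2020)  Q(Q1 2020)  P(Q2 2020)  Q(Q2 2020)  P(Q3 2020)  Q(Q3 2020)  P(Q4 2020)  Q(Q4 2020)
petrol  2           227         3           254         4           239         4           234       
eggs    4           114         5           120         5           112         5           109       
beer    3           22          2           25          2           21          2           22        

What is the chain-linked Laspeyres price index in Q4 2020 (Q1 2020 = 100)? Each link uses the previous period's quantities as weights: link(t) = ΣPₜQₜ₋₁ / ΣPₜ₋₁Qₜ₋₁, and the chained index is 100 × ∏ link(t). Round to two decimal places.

Link Q1 2020→Q2 2020:
ΣP(Q2 2020)Q(Q1 2020) = 3×227 + 5×114 + 2×22 = 681 + 570 + 44 = 1295
ΣP(Q1 2020)Q(Q1 2020) = 2×227 + 4×114 + 3×22 = 454 + 456 + 66 = 976
link = 1295/976 = 1.326844
Link Q2 2020→Q3 2020:
ΣP(Q3 2020)Q(Q2 2020) = 4×254 + 5×120 + 2×25 = 1016 + 600 + 50 = 1666
ΣP(Q2 2020)Q(Q2 2020) = 3×254 + 5×120 + 2×25 = 762 + 600 + 50 = 1412
link = 1666/1412 = 1.179887
Link Q3 2020→Q4 2020:
ΣP(Q4 2020)Q(Q3 2020) = 4×239 + 5×112 + 2×21 = 956 + 560 + 42 = 1558
ΣP(Q3 2020)Q(Q3 2020) = 4×239 + 5×112 + 2×21 = 956 + 560 + 42 = 1558
link = 1558/1558 = 1.000000
Chained index = 100 × 1.326844 × 1.179887 × 1.000000 = 156.5526

156.55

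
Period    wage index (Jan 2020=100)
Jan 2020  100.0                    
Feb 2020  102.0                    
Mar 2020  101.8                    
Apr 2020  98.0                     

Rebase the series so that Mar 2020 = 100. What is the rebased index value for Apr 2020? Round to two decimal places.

Rebased(Apr 2020) = 98.0 / 101.8 × 100 = 96.2672

96.27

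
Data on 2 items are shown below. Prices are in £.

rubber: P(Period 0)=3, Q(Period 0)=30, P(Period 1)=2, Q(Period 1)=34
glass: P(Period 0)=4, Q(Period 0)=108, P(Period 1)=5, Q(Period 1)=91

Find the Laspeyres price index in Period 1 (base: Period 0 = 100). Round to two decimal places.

114.94

Laspeyres price index uses base-period quantities as weights.
ΣP(Period 1)·Q(Period 0) = 2×30 + 5×108 = 60 + 540 = 600
ΣP(Period 0)·Q(Period 0) = 3×30 + 4×108 = 90 + 432 = 522
Index = 600 / 522 × 100 = 114.9425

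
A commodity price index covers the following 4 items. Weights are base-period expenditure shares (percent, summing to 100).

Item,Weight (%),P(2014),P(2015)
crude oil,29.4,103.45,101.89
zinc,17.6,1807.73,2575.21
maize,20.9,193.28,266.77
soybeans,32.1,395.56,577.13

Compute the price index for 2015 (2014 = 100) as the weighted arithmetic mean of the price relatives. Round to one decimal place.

crude oil: 29.4 × (101.89/103.45) = 29.4 × 0.984920 = 28.9567
zinc: 17.6 × (2575.21/1807.73) = 17.6 × 1.424555 = 25.0722
maize: 20.9 × (266.77/193.28) = 20.9 × 1.380226 = 28.8467
soybeans: 32.1 × (577.13/395.56) = 32.1 × 1.459020 = 46.8345
Index = Σ wᵢ·(p₁ᵢ/p₀ᵢ) = 28.9567 + 25.0722 + 28.8467 + 46.8345 = 129.7101

129.7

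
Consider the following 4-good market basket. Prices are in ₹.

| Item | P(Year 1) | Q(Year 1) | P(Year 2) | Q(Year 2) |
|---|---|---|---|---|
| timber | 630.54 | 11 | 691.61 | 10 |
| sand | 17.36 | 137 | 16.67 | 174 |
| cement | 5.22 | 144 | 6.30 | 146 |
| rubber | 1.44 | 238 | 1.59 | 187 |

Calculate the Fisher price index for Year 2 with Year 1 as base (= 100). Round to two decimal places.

106.96

Laspeyres component (base-period weights):
ΣP(Year 2)Q(Year 1) = 691.61×11 + 16.67×137 + 6.30×144 + 1.59×238 = 7607.71 + 2283.79 + 907.2 + 378.42 = 11177.12
ΣP(Year 1)Q(Year 1) = 630.54×11 + 17.36×137 + 5.22×144 + 1.44×238 = 6935.94 + 2378.32 + 751.68 + 342.72 = 10408.66
L = 11177.12 / 10408.66 × 100 = 107.3829
Paasche component (current-period weights):
ΣP(Year 2)Q(Year 2) = 691.61×10 + 16.67×174 + 6.30×146 + 1.59×187 = 6916.1 + 2900.58 + 919.8 + 297.33 = 11033.81
ΣP(Year 1)Q(Year 2) = 630.54×10 + 17.36×174 + 5.22×146 + 1.44×187 = 6305.4 + 3020.64 + 762.12 + 269.28 = 10357.44
P = 11033.81 / 10357.44 × 100 = 106.5303
Fisher = √(L × P) = √(107.3829 × 106.5303) = 106.9557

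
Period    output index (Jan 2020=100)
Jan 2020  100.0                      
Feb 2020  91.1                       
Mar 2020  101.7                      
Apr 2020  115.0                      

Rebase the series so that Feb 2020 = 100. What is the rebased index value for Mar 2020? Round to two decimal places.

111.64

Rebased(Mar 2020) = 101.7 / 91.1 × 100 = 111.6356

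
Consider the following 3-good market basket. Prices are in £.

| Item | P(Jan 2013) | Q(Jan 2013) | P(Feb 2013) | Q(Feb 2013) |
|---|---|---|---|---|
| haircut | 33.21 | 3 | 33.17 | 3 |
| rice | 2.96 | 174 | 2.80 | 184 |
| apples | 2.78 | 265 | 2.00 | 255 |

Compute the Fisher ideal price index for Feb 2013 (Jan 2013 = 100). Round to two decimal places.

82.88

Laspeyres component (base-period weights):
ΣP(Feb 2013)Q(Jan 2013) = 33.17×3 + 2.80×174 + 2.00×265 = 99.51 + 487.2 + 530 = 1116.71
ΣP(Jan 2013)Q(Jan 2013) = 33.21×3 + 2.96×174 + 2.78×265 = 99.63 + 515.04 + 736.7 = 1351.37
L = 1116.71 / 1351.37 × 100 = 82.6354
Paasche component (current-period weights):
ΣP(Feb 2013)Q(Feb 2013) = 33.17×3 + 2.80×184 + 2.00×255 = 99.51 + 515.2 + 510 = 1124.71
ΣP(Jan 2013)Q(Feb 2013) = 33.21×3 + 2.96×184 + 2.78×255 = 99.63 + 544.64 + 708.9 = 1353.17
P = 1124.71 / 1353.17 × 100 = 83.1167
Fisher = √(L × P) = √(82.6354 × 83.1167) = 82.8757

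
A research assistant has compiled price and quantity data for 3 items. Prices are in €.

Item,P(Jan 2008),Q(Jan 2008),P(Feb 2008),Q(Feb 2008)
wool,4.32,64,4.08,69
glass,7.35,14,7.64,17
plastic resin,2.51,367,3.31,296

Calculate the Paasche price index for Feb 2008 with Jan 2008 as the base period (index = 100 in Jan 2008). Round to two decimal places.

Paasche price index uses current-period quantities as weights.
ΣP(Feb 2008)·Q(Feb 2008) = 4.08×69 + 7.64×17 + 3.31×296 = 281.52 + 129.88 + 979.76 = 1391.16
ΣP(Jan 2008)·Q(Feb 2008) = 4.32×69 + 7.35×17 + 2.51×296 = 298.08 + 124.95 + 742.96 = 1165.99
Index = 1391.16 / 1165.99 × 100 = 119.3115

119.31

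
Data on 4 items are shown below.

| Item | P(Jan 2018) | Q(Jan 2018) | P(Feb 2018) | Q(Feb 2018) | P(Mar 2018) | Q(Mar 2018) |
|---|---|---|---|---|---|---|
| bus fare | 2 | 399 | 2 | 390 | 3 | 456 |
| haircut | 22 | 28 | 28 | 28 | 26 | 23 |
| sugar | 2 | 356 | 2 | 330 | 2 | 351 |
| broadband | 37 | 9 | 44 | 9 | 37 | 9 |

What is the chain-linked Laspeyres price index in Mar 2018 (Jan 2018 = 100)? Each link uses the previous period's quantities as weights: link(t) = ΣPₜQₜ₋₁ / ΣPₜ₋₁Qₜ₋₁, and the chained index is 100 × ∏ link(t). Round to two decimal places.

Link Jan 2018→Feb 2018:
ΣP(Feb 2018)Q(Jan 2018) = 2×399 + 28×28 + 2×356 + 44×9 = 798 + 784 + 712 + 396 = 2690
ΣP(Jan 2018)Q(Jan 2018) = 2×399 + 22×28 + 2×356 + 37×9 = 798 + 616 + 712 + 333 = 2459
link = 2690/2459 = 1.093941
Link Feb 2018→Mar 2018:
ΣP(Mar 2018)Q(Feb 2018) = 3×390 + 26×28 + 2×330 + 37×9 = 1170 + 728 + 660 + 333 = 2891
ΣP(Feb 2018)Q(Feb 2018) = 2×390 + 28×28 + 2×330 + 44×9 = 780 + 784 + 660 + 396 = 2620
link = 2891/2620 = 1.103435
Chained index = 100 × 1.093941 × 1.103435 = 120.7093

120.71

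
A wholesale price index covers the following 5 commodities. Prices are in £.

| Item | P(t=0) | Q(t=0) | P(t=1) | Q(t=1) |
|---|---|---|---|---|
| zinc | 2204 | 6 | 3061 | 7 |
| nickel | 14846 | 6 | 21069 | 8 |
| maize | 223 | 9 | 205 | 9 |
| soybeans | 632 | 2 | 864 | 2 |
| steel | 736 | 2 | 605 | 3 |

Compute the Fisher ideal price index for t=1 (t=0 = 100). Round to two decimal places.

139.80

Laspeyres component (base-period weights):
ΣP(t=1)Q(t=0) = 3061×6 + 21069×6 + 205×9 + 864×2 + 605×2 = 18366 + 126414 + 1845 + 1728 + 1210 = 149563
ΣP(t=0)Q(t=0) = 2204×6 + 14846×6 + 223×9 + 632×2 + 736×2 = 13224 + 89076 + 2007 + 1264 + 1472 = 107043
L = 149563 / 107043 × 100 = 139.7224
Paasche component (current-period weights):
ΣP(t=1)Q(t=1) = 3061×7 + 21069×8 + 205×9 + 864×2 + 605×3 = 21427 + 168552 + 1845 + 1728 + 1815 = 195367
ΣP(t=0)Q(t=1) = 2204×7 + 14846×8 + 223×9 + 632×2 + 736×3 = 15428 + 118768 + 2007 + 1264 + 2208 = 139675
P = 195367 / 139675 × 100 = 139.8726
Fisher = √(L × P) = √(139.7224 × 139.8726) = 139.7974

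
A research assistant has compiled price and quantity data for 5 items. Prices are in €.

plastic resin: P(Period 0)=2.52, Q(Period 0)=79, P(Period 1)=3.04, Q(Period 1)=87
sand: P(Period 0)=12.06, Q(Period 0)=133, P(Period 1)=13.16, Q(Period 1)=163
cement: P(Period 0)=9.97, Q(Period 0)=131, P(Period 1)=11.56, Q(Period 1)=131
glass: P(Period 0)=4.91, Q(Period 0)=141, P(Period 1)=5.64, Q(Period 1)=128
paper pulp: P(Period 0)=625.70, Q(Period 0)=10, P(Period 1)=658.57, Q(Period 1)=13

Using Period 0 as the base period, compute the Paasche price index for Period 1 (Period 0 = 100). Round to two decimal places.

107.78

Paasche price index uses current-period quantities as weights.
ΣP(Period 1)·Q(Period 1) = 3.04×87 + 13.16×163 + 11.56×131 + 5.64×128 + 658.57×13 = 264.48 + 2145.08 + 1514.36 + 721.92 + 8561.41 = 13207.25
ΣP(Period 0)·Q(Period 1) = 2.52×87 + 12.06×163 + 9.97×131 + 4.91×128 + 625.70×13 = 219.24 + 1965.78 + 1306.07 + 628.48 + 8134.1 = 12253.67
Index = 13207.25 / 12253.67 × 100 = 107.7820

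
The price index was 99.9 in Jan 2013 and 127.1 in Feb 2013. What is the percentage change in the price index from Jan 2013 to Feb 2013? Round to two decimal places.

Change = (127.1 − 99.9) / 99.9 × 100
       = 27.2 / 99.9 × 100 = 27.2272%

27.23%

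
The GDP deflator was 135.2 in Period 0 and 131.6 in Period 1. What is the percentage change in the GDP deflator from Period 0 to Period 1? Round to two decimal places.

-2.66%

Change = (131.6 − 135.2) / 135.2 × 100
       = -3.6 / 135.2 × 100 = -2.6627%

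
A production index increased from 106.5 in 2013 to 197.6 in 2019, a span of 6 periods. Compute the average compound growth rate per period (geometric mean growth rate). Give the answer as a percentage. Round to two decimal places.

Growth factor = (197.6/106.5)^(1/6) = (1.855399)^(1/6) = 1.108510
Growth rate = 1.108510 − 1 = 0.108510 = 10.8510%

10.85%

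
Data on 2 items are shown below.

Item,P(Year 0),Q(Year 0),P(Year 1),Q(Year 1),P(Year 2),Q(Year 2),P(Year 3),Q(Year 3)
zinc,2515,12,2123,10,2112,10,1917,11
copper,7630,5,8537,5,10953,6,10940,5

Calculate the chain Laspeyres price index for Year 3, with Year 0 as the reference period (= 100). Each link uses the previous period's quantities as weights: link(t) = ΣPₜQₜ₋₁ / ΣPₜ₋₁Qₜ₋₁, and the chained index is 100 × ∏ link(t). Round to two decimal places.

Link Year 0→Year 1:
ΣP(Year 1)Q(Year 0) = 2123×12 + 8537×5 = 25476 + 42685 = 68161
ΣP(Year 0)Q(Year 0) = 2515×12 + 7630×5 = 30180 + 38150 = 68330
link = 68161/68330 = 0.997527
Link Year 1→Year 2:
ΣP(Year 2)Q(Year 1) = 2112×10 + 10953×5 = 21120 + 54765 = 75885
ΣP(Year 1)Q(Year 1) = 2123×10 + 8537×5 = 21230 + 42685 = 63915
link = 75885/63915 = 1.187280
Link Year 2→Year 3:
ΣP(Year 3)Q(Year 2) = 1917×10 + 10940×6 = 19170 + 65640 = 84810
ΣP(Year 2)Q(Year 2) = 2112×10 + 10953×6 = 21120 + 65718 = 86838
link = 84810/86838 = 0.976646
Chained index = 100 × 0.997527 × 1.187280 × 0.976646 = 115.6685

115.67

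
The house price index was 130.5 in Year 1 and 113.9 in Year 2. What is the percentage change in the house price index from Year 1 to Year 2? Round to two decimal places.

-12.72%

Change = (113.9 − 130.5) / 130.5 × 100
       = -16.6 / 130.5 × 100 = -12.7203%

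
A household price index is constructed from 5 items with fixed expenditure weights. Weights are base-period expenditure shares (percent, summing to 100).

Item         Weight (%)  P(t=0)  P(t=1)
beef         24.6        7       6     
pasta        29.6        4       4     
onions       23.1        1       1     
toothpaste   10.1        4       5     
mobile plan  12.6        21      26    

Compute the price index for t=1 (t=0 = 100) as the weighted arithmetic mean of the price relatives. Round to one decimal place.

beef: 24.6 × (6/7) = 24.6 × 0.857143 = 21.0857
pasta: 29.6 × (4/4) = 29.6 × 1.000000 = 29.6000
onions: 23.1 × (1/1) = 23.1 × 1.000000 = 23.1000
toothpaste: 10.1 × (5/4) = 10.1 × 1.250000 = 12.6250
mobile plan: 12.6 × (26/21) = 12.6 × 1.238095 = 15.6000
Index = Σ wᵢ·(p₁ᵢ/p₀ᵢ) = 21.0857 + 29.6000 + 23.1000 + 12.6250 + 15.6000 = 102.0107

102.0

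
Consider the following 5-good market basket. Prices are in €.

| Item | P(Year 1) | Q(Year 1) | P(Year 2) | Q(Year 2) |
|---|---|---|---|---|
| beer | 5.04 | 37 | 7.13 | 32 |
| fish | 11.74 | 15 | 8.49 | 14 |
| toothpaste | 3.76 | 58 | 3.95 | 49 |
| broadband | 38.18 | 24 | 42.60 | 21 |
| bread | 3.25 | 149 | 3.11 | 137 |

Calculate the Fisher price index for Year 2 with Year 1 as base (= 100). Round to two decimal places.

Laspeyres component (base-period weights):
ΣP(Year 2)Q(Year 1) = 7.13×37 + 8.49×15 + 3.95×58 + 42.60×24 + 3.11×149 = 263.81 + 127.35 + 229.1 + 1022.4 + 463.39 = 2106.05
ΣP(Year 1)Q(Year 1) = 5.04×37 + 11.74×15 + 3.76×58 + 38.18×24 + 3.25×149 = 186.48 + 176.1 + 218.08 + 916.32 + 484.25 = 1981.23
L = 2106.05 / 1981.23 × 100 = 106.3001
Paasche component (current-period weights):
ΣP(Year 2)Q(Year 2) = 7.13×32 + 8.49×14 + 3.95×49 + 42.60×21 + 3.11×137 = 228.16 + 118.86 + 193.55 + 894.6 + 426.07 = 1861.24
ΣP(Year 1)Q(Year 2) = 5.04×32 + 11.74×14 + 3.76×49 + 38.18×21 + 3.25×137 = 161.28 + 164.36 + 184.24 + 801.78 + 445.25 = 1756.91
P = 1861.24 / 1756.91 × 100 = 105.9383
Fisher = √(L × P) = √(106.3001 × 105.9383) = 106.1190

106.12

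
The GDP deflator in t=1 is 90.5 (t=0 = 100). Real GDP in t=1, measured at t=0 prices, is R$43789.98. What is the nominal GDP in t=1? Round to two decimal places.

Nominal = Real × (Index/100) = 43789.98 × (90.5/100)
        = 43789.98 × 0.905 = 39629.9319

39629.93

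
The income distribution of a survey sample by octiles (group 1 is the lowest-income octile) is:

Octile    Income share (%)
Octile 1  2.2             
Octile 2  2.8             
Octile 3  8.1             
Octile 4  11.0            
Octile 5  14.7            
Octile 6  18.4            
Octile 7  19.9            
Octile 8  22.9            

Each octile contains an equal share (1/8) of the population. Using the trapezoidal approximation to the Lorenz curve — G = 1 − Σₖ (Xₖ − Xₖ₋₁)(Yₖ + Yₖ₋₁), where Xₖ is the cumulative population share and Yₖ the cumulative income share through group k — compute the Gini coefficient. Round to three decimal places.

0.331

Cumulative income shares Yₖ: 0.0220, 0.0500, 0.1310, 0.2410, 0.3880, 0.5720, 0.7710, 1.0000
Σ (Xₖ−Xₖ₋₁)(Yₖ+Yₖ₋₁) = (1/8)(0.0220+0.0000) + (1/8)(0.0500+0.0220) + (1/8)(0.1310+0.0500) + (1/8)(0.2410+0.1310) + (1/8)(0.3880+0.2410) + (1/8)(0.5720+0.3880) + (1/8)(0.7710+0.5720) + (1/8)(1.0000+0.7710)
  = 0.0028 + 0.0090 + 0.0226 + 0.0465 + 0.0786 + 0.1200 + 0.1679 + 0.2214 = 0.6687
G = 1 − 0.6687 = 0.3313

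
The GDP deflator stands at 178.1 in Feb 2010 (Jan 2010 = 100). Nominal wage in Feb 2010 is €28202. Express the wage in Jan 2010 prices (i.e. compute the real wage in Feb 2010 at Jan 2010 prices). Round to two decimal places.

Real = Nominal ÷ (Index/100) = 28202 ÷ (178.1/100)
     = 28202 ÷ 1.781 = 15834.9242

15834.92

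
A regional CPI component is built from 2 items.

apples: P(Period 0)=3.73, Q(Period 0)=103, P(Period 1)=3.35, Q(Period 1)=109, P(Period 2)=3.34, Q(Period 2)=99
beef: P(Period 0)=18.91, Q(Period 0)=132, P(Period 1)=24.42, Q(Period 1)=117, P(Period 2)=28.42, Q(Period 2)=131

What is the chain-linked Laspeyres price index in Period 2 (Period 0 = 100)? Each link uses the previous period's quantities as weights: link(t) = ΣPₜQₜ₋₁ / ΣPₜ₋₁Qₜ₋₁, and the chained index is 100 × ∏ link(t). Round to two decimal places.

Link Period 0→Period 1:
ΣP(Period 1)Q(Period 0) = 3.35×103 + 24.42×132 = 345.05 + 3223.44 = 3568.49
ΣP(Period 0)Q(Period 0) = 3.73×103 + 18.91×132 = 384.19 + 2496.12 = 2880.31
link = 3568.49/2880.31 = 1.238926
Link Period 1→Period 2:
ΣP(Period 2)Q(Period 1) = 3.34×109 + 28.42×117 = 364.06 + 3325.14 = 3689.2
ΣP(Period 1)Q(Period 1) = 3.35×109 + 24.42×117 = 365.15 + 2857.14 = 3222.29
link = 3689.2/3222.29 = 1.144900
Chained index = 100 × 1.238926 × 1.144900 = 141.8446

141.84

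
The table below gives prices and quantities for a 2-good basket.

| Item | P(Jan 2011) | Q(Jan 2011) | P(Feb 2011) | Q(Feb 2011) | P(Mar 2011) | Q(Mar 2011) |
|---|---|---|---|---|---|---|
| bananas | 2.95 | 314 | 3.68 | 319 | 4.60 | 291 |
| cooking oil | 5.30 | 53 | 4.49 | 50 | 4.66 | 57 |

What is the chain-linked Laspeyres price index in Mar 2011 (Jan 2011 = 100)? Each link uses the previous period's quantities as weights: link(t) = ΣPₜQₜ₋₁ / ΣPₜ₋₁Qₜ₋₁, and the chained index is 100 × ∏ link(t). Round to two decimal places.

140.36

Link Jan 2011→Feb 2011:
ΣP(Feb 2011)Q(Jan 2011) = 3.68×314 + 4.49×53 = 1155.52 + 237.97 = 1393.49
ΣP(Jan 2011)Q(Jan 2011) = 2.95×314 + 5.30×53 = 926.3 + 280.9 = 1207.2
link = 1393.49/1207.2 = 1.154316
Link Feb 2011→Mar 2011:
ΣP(Mar 2011)Q(Feb 2011) = 4.60×319 + 4.66×50 = 1467.4 + 233 = 1700.4
ΣP(Feb 2011)Q(Feb 2011) = 3.68×319 + 4.49×50 = 1173.92 + 224.5 = 1398.42
link = 1700.4/1398.42 = 1.215944
Chained index = 100 × 1.154316 × 1.215944 = 140.3583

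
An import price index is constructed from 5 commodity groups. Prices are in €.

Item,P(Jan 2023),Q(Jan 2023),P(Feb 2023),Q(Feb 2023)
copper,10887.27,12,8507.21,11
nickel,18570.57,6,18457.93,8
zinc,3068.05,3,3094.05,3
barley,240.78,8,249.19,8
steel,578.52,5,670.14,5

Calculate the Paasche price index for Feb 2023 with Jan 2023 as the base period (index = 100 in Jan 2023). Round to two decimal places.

Paasche price index uses current-period quantities as weights.
ΣP(Feb 2023)·Q(Feb 2023) = 8507.21×11 + 18457.93×8 + 3094.05×3 + 249.19×8 + 670.14×5 = 93579.31 + 147663.44 + 9282.15 + 1993.52 + 3350.7 = 255869.12
ΣP(Jan 2023)·Q(Feb 2023) = 10887.27×11 + 18570.57×8 + 3068.05×3 + 240.78×8 + 578.52×5 = 119759.97 + 148564.56 + 9204.15 + 1926.24 + 2892.6 = 282347.52
Index = 255869.12 / 282347.52 × 100 = 90.6221

90.62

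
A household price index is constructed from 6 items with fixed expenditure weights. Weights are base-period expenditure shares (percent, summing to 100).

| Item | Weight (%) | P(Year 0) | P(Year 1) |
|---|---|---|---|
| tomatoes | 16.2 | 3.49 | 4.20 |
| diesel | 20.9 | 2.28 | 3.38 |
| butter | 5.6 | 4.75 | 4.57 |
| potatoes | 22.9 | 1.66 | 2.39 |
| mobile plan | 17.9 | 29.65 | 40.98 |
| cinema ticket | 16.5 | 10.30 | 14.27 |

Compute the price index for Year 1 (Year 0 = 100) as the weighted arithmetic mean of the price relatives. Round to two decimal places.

tomatoes: 16.2 × (4.20/3.49) = 16.2 × 1.203438 = 19.4957
diesel: 20.9 × (3.38/2.28) = 20.9 × 1.482456 = 30.9833
butter: 5.6 × (4.57/4.75) = 5.6 × 0.962105 = 5.3878
potatoes: 22.9 × (2.39/1.66) = 22.9 × 1.439759 = 32.9705
mobile plan: 17.9 × (40.98/29.65) = 17.9 × 1.382125 = 24.7400
cinema ticket: 16.5 × (14.27/10.30) = 16.5 × 1.385437 = 22.8597
Index = Σ wᵢ·(p₁ᵢ/p₀ᵢ) = 19.4957 + 30.9833 + 5.3878 + 32.9705 + 24.7400 + 22.8597 = 136.4370

136.44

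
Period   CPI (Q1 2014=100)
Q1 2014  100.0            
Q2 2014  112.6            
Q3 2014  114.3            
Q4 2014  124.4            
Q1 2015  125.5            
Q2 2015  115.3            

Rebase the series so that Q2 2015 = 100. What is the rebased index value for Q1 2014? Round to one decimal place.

Rebased(Q1 2014) = 100.0 / 115.3 × 100 = 86.7303

86.7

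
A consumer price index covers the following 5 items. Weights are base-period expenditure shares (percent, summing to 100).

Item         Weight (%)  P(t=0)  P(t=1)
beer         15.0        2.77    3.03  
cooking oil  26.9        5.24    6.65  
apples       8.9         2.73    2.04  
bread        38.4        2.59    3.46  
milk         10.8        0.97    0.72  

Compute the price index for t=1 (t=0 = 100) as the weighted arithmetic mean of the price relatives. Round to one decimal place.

beer: 15.0 × (3.03/2.77) = 15.0 × 1.093863 = 16.4079
cooking oil: 26.9 × (6.65/5.24) = 26.9 × 1.269084 = 34.1384
apples: 8.9 × (2.04/2.73) = 8.9 × 0.747253 = 6.6505
bread: 38.4 × (3.46/2.59) = 38.4 × 1.335907 = 51.2988
milk: 10.8 × (0.72/0.97) = 10.8 × 0.742268 = 8.0165
Index = Σ wᵢ·(p₁ᵢ/p₀ᵢ) = 16.4079 + 34.1384 + 6.6505 + 51.2988 + 8.0165 = 116.5122

116.5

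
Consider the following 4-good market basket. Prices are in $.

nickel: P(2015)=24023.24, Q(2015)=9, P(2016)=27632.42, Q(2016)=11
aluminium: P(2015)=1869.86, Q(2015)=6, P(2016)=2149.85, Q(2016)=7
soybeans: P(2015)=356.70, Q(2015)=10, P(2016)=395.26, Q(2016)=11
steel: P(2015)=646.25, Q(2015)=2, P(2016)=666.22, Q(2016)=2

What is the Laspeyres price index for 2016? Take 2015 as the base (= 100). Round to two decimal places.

Laspeyres price index uses base-period quantities as weights.
ΣP(2016)·Q(2015) = 27632.42×9 + 2149.85×6 + 395.26×10 + 666.22×2 = 248691.78 + 12899.1 + 3952.6 + 1332.44 = 266875.92
ΣP(2015)·Q(2015) = 24023.24×9 + 1869.86×6 + 356.70×10 + 646.25×2 = 216209.16 + 11219.16 + 3567 + 1292.5 = 232287.82
Index = 266875.92 / 232287.82 × 100 = 114.8902

114.89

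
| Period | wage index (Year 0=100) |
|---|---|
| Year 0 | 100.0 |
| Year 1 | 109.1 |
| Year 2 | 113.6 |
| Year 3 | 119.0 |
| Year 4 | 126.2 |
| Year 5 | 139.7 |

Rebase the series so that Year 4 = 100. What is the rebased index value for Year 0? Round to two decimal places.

Rebased(Year 0) = 100.0 / 126.2 × 100 = 79.2393

79.24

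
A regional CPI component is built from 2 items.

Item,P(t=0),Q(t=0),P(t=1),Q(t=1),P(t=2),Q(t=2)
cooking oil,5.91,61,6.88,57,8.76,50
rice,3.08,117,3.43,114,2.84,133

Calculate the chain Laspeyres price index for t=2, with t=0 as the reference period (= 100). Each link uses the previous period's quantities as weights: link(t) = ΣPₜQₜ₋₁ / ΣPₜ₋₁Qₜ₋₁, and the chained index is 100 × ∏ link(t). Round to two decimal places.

Link t=0→t=1:
ΣP(t=1)Q(t=0) = 6.88×61 + 3.43×117 = 419.68 + 401.31 = 820.99
ΣP(t=0)Q(t=0) = 5.91×61 + 3.08×117 = 360.51 + 360.36 = 720.87
link = 820.99/720.87 = 1.138888
Link t=1→t=2:
ΣP(t=2)Q(t=1) = 8.76×57 + 2.84×114 = 499.32 + 323.76 = 823.08
ΣP(t=1)Q(t=1) = 6.88×57 + 3.43×114 = 392.16 + 391.02 = 783.18
link = 823.08/783.18 = 1.050946
Chained index = 100 × 1.138888 × 1.050946 = 119.6910

119.69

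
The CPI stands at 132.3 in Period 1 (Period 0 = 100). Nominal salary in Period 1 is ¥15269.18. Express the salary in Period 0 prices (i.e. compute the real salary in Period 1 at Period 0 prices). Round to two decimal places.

11541.33

Real = Nominal ÷ (Index/100) = 15269.18 ÷ (132.3/100)
     = 15269.18 ÷ 1.323 = 11541.3303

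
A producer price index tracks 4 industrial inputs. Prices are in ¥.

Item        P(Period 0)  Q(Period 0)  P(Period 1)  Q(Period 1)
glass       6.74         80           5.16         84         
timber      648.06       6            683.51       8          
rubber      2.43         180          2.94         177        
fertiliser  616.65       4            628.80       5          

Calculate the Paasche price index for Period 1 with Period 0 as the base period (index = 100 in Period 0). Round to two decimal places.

103.26

Paasche price index uses current-period quantities as weights.
ΣP(Period 1)·Q(Period 1) = 5.16×84 + 683.51×8 + 2.94×177 + 628.80×5 = 433.44 + 5468.08 + 520.38 + 3144 = 9565.9
ΣP(Period 0)·Q(Period 1) = 6.74×84 + 648.06×8 + 2.43×177 + 616.65×5 = 566.16 + 5184.48 + 430.11 + 3083.25 = 9264
Index = 9565.9 / 9264 × 100 = 103.2589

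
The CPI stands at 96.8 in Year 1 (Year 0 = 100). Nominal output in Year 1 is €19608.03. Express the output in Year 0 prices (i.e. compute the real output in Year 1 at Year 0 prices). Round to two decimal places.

Real = Nominal ÷ (Index/100) = 19608.03 ÷ (96.8/100)
     = 19608.03 ÷ 0.968 = 20256.2293

20256.23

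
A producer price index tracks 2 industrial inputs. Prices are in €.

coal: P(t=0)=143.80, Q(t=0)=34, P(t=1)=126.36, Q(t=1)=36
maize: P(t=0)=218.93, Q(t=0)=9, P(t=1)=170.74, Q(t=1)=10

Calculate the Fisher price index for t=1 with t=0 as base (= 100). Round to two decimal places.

84.98

Laspeyres component (base-period weights):
ΣP(t=1)Q(t=0) = 126.36×34 + 170.74×9 = 4296.24 + 1536.66 = 5832.9
ΣP(t=0)Q(t=0) = 143.80×34 + 218.93×9 = 4889.2 + 1970.37 = 6859.57
L = 5832.9 / 6859.57 × 100 = 85.0330
Paasche component (current-period weights):
ΣP(t=1)Q(t=1) = 126.36×36 + 170.74×10 = 4548.96 + 1707.4 = 6256.36
ΣP(t=0)Q(t=1) = 143.80×36 + 218.93×10 = 5176.8 + 2189.3 = 7366.1
P = 6256.36 / 7366.1 × 100 = 84.9345
Fisher = √(L × P) = √(85.0330 × 84.9345) = 84.9837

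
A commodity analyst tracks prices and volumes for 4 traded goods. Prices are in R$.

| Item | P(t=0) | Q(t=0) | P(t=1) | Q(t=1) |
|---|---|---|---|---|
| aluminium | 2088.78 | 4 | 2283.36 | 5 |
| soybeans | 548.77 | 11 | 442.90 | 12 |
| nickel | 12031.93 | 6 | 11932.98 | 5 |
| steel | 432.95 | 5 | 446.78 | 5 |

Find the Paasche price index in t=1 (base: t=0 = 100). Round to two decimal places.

Paasche price index uses current-period quantities as weights.
ΣP(t=1)·Q(t=1) = 2283.36×5 + 442.90×12 + 11932.98×5 + 446.78×5 = 11416.8 + 5314.8 + 59664.9 + 2233.9 = 78630.4
ΣP(t=0)·Q(t=1) = 2088.78×5 + 548.77×12 + 12031.93×5 + 432.95×5 = 10443.9 + 6585.24 + 60159.65 + 2164.75 = 79353.54
Index = 78630.4 / 79353.54 × 100 = 99.0887

99.09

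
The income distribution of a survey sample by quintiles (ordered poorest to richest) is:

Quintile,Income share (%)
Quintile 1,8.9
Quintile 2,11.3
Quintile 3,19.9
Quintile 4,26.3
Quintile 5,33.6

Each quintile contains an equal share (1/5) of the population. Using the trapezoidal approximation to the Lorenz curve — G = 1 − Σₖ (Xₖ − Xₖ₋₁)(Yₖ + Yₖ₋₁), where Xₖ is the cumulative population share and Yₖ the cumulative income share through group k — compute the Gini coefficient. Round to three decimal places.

0.258

Cumulative income shares Yₖ: 0.0890, 0.2020, 0.4010, 0.6640, 1.0000
Σ (Xₖ−Xₖ₋₁)(Yₖ+Yₖ₋₁) = (1/5)(0.0890+0.0000) + (1/5)(0.2020+0.0890) + (1/5)(0.4010+0.2020) + (1/5)(0.6640+0.4010) + (1/5)(1.0000+0.6640)
  = 0.0178 + 0.0582 + 0.1206 + 0.2130 + 0.3328 = 0.7424
G = 1 − 0.7424 = 0.2576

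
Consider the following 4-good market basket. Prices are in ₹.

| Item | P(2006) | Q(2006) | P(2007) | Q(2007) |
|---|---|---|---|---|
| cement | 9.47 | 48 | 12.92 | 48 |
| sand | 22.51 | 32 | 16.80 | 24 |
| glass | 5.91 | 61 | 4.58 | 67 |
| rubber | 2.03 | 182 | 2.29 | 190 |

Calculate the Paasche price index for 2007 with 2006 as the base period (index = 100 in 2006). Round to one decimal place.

Paasche price index uses current-period quantities as weights.
ΣP(2007)·Q(2007) = 12.92×48 + 16.80×24 + 4.58×67 + 2.29×190 = 620.16 + 403.2 + 306.86 + 435.1 = 1765.32
ΣP(2006)·Q(2007) = 9.47×48 + 22.51×24 + 5.91×67 + 2.03×190 = 454.56 + 540.24 + 395.97 + 385.7 = 1776.47
Index = 1765.32 / 1776.47 × 100 = 99.3724

99.4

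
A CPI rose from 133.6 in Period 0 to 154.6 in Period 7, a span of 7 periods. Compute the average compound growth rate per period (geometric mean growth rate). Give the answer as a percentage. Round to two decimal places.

Growth factor = (154.6/133.6)^(1/7) = (1.157186)^(1/7) = 1.021075
Growth rate = 1.021075 − 1 = 0.021075 = 2.1075%

2.11%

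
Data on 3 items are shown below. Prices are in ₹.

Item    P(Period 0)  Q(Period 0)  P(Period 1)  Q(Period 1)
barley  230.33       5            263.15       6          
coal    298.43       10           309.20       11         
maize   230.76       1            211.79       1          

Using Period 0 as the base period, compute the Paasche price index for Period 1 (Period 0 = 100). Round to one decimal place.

Paasche price index uses current-period quantities as weights.
ΣP(Period 1)·Q(Period 1) = 263.15×6 + 309.20×11 + 211.79×1 = 1578.9 + 3401.2 + 211.79 = 5191.89
ΣP(Period 0)·Q(Period 1) = 230.33×6 + 298.43×11 + 230.76×1 = 1381.98 + 3282.73 + 230.76 = 4895.47
Index = 5191.89 / 4895.47 × 100 = 106.0550

106.1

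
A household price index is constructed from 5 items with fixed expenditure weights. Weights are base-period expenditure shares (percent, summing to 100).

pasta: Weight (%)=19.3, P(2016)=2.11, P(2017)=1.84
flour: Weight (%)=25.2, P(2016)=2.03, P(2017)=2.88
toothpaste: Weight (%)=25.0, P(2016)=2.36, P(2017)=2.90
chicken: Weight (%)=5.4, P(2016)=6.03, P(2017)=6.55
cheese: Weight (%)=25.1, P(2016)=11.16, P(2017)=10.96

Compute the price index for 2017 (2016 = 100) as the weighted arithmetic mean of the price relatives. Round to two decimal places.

113.82

pasta: 19.3 × (1.84/2.11) = 19.3 × 0.872038 = 16.8303
flour: 25.2 × (2.88/2.03) = 25.2 × 1.418719 = 35.7517
toothpaste: 25.0 × (2.90/2.36) = 25.0 × 1.228814 = 30.7203
chicken: 5.4 × (6.55/6.03) = 5.4 × 1.086235 = 5.8657
cheese: 25.1 × (10.96/11.16) = 25.1 × 0.982079 = 24.6502
Index = Σ wᵢ·(p₁ᵢ/p₀ᵢ) = 16.8303 + 35.7517 + 30.7203 + 5.8657 + 24.6502 = 113.8182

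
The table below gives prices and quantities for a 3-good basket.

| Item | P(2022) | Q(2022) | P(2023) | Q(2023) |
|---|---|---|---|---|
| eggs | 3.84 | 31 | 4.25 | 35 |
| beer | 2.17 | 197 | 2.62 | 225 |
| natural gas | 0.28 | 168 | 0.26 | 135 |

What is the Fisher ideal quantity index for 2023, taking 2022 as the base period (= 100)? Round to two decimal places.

Laspeyres component (base-period weights):
ΣP(2022)Q(2023) = 3.84×35 + 2.17×225 + 0.28×135 = 134.4 + 488.25 + 37.8 = 660.45
ΣP(2022)Q(2022) = 3.84×31 + 2.17×197 + 0.28×168 = 119.04 + 427.49 + 47.04 = 593.57
L = 660.45 / 593.57 × 100 = 111.2674
Paasche component (current-period weights):
ΣP(2023)Q(2023) = 4.25×35 + 2.62×225 + 0.26×135 = 148.75 + 589.5 + 35.1 = 773.35
ΣP(2023)Q(2022) = 4.25×31 + 2.62×197 + 0.26×168 = 131.75 + 516.14 + 43.68 = 691.57
P = 773.35 / 691.57 × 100 = 111.8253
Fisher = √(L × P) = √(111.2674 × 111.8253) = 111.5460

111.55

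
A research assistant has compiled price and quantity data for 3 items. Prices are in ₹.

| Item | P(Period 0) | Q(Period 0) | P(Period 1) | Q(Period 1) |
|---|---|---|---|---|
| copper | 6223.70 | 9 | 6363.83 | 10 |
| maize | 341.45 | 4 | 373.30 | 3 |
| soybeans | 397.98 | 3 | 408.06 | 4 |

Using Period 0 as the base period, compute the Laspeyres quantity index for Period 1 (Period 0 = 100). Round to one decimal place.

110.7

Laspeyres quantity index uses base-period prices as weights.
ΣP(Period 0)·Q(Period 1) = 6223.70×10 + 341.45×3 + 397.98×4 = 62237 + 1024.35 + 1591.92 = 64853.27
ΣP(Period 0)·Q(Period 0) = 6223.70×9 + 341.45×4 + 397.98×3 = 56013.3 + 1365.8 + 1193.94 = 58573.04
Index = 64853.27 / 58573.04 × 100 = 110.7220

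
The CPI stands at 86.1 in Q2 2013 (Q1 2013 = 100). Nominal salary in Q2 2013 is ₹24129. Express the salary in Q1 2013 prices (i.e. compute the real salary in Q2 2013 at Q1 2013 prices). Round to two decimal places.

28024.39

Real = Nominal ÷ (Index/100) = 24129 ÷ (86.1/100)
     = 24129 ÷ 0.861 = 28024.3902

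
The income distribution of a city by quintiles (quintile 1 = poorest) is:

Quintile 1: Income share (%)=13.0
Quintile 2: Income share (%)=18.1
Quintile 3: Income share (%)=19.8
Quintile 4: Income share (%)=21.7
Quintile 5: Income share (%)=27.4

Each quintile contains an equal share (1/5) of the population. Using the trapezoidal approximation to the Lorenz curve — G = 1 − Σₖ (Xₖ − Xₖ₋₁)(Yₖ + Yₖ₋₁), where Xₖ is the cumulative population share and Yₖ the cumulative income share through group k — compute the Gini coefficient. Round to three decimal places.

0.130

Cumulative income shares Yₖ: 0.1300, 0.3110, 0.5090, 0.7260, 1.0000
Σ (Xₖ−Xₖ₋₁)(Yₖ+Yₖ₋₁) = (1/5)(0.1300+0.0000) + (1/5)(0.3110+0.1300) + (1/5)(0.5090+0.3110) + (1/5)(0.7260+0.5090) + (1/5)(1.0000+0.7260)
  = 0.0260 + 0.0882 + 0.1640 + 0.2470 + 0.3452 = 0.8704
G = 1 − 0.8704 = 0.1296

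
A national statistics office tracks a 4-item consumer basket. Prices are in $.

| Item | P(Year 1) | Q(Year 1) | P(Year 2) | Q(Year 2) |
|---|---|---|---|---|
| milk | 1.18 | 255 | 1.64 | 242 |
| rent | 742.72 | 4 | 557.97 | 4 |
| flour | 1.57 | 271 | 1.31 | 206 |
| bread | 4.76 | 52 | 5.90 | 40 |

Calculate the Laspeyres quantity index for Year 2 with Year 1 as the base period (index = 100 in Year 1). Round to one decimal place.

95.6

Laspeyres quantity index uses base-period prices as weights.
ΣP(Year 1)·Q(Year 2) = 1.18×242 + 742.72×4 + 1.57×206 + 4.76×40 = 285.56 + 2970.88 + 323.42 + 190.4 = 3770.26
ΣP(Year 1)·Q(Year 1) = 1.18×255 + 742.72×4 + 1.57×271 + 4.76×52 = 300.9 + 2970.88 + 425.47 + 247.52 = 3944.77
Index = 3770.26 / 3944.77 × 100 = 95.5762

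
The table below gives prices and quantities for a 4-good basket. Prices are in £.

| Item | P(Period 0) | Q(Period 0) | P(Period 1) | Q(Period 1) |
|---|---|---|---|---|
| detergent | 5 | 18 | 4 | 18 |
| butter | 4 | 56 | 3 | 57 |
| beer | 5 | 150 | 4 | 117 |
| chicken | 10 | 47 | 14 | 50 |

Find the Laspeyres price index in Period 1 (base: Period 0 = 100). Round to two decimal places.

97.65

Laspeyres price index uses base-period quantities as weights.
ΣP(Period 1)·Q(Period 0) = 4×18 + 3×56 + 4×150 + 14×47 = 72 + 168 + 600 + 658 = 1498
ΣP(Period 0)·Q(Period 0) = 5×18 + 4×56 + 5×150 + 10×47 = 90 + 224 + 750 + 470 = 1534
Index = 1498 / 1534 × 100 = 97.6532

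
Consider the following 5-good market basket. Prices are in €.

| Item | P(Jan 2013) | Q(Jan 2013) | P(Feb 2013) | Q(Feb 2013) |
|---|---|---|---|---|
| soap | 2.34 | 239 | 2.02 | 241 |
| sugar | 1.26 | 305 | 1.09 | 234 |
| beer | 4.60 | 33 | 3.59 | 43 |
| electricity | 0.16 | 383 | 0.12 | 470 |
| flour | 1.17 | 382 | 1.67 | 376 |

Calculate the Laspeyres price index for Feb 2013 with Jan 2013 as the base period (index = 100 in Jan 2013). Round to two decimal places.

100.87

Laspeyres price index uses base-period quantities as weights.
ΣP(Feb 2013)·Q(Jan 2013) = 2.02×239 + 1.09×305 + 3.59×33 + 0.12×383 + 1.67×382 = 482.78 + 332.45 + 118.47 + 45.96 + 637.94 = 1617.6
ΣP(Jan 2013)·Q(Jan 2013) = 2.34×239 + 1.26×305 + 4.60×33 + 0.16×383 + 1.17×382 = 559.26 + 384.3 + 151.8 + 61.28 + 446.94 = 1603.58
Index = 1617.6 / 1603.58 × 100 = 100.8743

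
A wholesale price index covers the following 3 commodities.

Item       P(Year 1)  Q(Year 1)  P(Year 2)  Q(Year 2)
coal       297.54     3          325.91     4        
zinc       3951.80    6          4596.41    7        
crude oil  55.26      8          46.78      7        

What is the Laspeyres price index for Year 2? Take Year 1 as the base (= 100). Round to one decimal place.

115.5

Laspeyres price index uses base-period quantities as weights.
ΣP(Year 2)·Q(Year 1) = 325.91×3 + 4596.41×6 + 46.78×8 = 977.73 + 27578.46 + 374.24 = 28930.43
ΣP(Year 1)·Q(Year 1) = 297.54×3 + 3951.80×6 + 55.26×8 = 892.62 + 23710.8 + 442.08 = 25045.5
Index = 28930.43 / 25045.5 × 100 = 115.5115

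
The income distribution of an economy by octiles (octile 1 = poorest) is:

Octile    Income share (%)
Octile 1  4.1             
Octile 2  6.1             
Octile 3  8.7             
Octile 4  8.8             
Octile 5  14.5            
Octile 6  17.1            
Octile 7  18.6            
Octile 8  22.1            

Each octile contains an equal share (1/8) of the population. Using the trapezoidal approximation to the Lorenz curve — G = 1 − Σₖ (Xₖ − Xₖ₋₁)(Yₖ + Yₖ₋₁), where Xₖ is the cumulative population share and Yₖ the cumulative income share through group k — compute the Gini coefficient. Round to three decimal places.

0.274

Cumulative income shares Yₖ: 0.0410, 0.1020, 0.1890, 0.2770, 0.4220, 0.5930, 0.7790, 1.0000
Σ (Xₖ−Xₖ₋₁)(Yₖ+Yₖ₋₁) = (1/8)(0.0410+0.0000) + (1/8)(0.1020+0.0410) + (1/8)(0.1890+0.1020) + (1/8)(0.2770+0.1890) + (1/8)(0.4220+0.2770) + (1/8)(0.5930+0.4220) + (1/8)(0.7790+0.5930) + (1/8)(1.0000+0.7790)
  = 0.0051 + 0.0179 + 0.0364 + 0.0583 + 0.0874 + 0.1269 + 0.1715 + 0.2224 = 0.7258
G = 1 − 0.7258 = 0.2742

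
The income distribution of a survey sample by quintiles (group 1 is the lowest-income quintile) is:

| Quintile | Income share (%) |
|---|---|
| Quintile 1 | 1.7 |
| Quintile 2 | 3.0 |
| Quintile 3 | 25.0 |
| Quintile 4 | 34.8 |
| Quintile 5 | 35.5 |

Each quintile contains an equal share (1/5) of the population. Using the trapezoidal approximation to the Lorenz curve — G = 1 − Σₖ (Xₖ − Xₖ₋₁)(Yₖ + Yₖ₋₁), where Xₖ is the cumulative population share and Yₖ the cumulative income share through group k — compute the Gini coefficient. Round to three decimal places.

Cumulative income shares Yₖ: 0.0170, 0.0470, 0.2970, 0.6450, 1.0000
Σ (Xₖ−Xₖ₋₁)(Yₖ+Yₖ₋₁) = (1/5)(0.0170+0.0000) + (1/5)(0.0470+0.0170) + (1/5)(0.2970+0.0470) + (1/5)(0.6450+0.2970) + (1/5)(1.0000+0.6450)
  = 0.0034 + 0.0128 + 0.0688 + 0.1884 + 0.3290 = 0.6024
G = 1 − 0.6024 = 0.3976

0.398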